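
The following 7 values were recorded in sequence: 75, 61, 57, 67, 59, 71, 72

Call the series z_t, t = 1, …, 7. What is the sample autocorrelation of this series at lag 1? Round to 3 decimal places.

Mean z̄ = (75 + 61 + 57 + 67 + 59 + 71 + 72)/7 = 66.0000
Numerator Σ_{t=1}^{6}(z_t−z̄)(z_{t+1}−z̄) = -21.0000
Denominator Σ(z_t−z̄)² = 298.0000
r_1 = -21.0000 / 298.0000 = -0.070

-0.070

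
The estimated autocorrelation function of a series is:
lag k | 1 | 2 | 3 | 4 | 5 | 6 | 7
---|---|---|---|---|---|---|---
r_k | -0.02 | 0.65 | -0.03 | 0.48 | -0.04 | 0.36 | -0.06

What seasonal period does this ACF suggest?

2

The largest autocorrelation is r_2 = 0.65, with weaker echoes at lags 4 (0.48) and 6 (0.36); the remaining lags stay at or below -0.02.
The dominant spike at lag 2 indicates a seasonal period of 2.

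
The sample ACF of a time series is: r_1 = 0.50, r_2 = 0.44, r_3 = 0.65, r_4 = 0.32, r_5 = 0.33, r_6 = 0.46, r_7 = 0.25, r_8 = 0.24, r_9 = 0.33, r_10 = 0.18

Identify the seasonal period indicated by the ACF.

The largest autocorrelation is r_3 = 0.65; the remaining lags stay at or below 0.50. The elevated value at lag 1 (0.50), dropping to 0.44 at lag 2, reflects decaying short-term dependence rather than seasonality.
The dominant spike at lag 3 indicates a seasonal period of 3.

3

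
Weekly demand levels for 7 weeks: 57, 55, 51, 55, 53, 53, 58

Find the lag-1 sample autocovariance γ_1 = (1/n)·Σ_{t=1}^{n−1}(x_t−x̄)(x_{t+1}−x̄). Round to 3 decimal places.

-0.802

Mean x̄ = (57 + 55 + 51 + 55 + 53 + 53 + 58)/7 = 54.5714
Σ_{t=1}^{6}(x_t−x̄)(x_{t+1}−x̄) = -5.6122
γ_1 = -5.6122 / 7 = -0.802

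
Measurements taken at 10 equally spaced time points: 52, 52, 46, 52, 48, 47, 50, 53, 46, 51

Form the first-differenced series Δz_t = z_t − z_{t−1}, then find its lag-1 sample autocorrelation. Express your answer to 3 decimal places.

First differences Δz: 0, -6, 6, -4, -1, 3, 3, -7, 5
Mean of differences = -0.1111
Numerator Σ(Δz_t−Δz̄)(Δz_{t+1}−Δz̄) = -106.6790
Denominator Σ(Δz_t−Δz̄)² = 180.8889
r_1(Δz) = -106.6790 / 180.8889 = -0.590

-0.590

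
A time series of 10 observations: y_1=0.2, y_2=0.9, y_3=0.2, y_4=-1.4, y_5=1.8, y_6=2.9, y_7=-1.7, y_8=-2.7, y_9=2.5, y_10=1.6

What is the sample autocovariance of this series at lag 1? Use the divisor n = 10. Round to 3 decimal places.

Mean ȳ = (0.2 + 0.9 + 0.2 − 1.4 + 1.8 + 2.9 − 1.7 − 2.7 + 2.5 + 1.6)/10 = 0.4300
Σ_{t=1}^{9}(y_t−ȳ)(y_{t+1}−ȳ) = -1.5699
γ_1 = -1.5699 / 10 = -0.157

-0.157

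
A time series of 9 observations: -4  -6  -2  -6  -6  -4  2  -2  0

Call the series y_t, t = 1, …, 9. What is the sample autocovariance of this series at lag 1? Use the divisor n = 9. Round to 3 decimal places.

1.295

Mean ȳ = (-4 − 6 − 2 − 6 − 6 − 4 + 2 − 2 + 0)/9 = -3.1111
Σ_{t=1}^{8}(y_t−ȳ)(y_{t+1}−ȳ) = 11.6543
γ_1 = 11.6543 / 9 = 1.295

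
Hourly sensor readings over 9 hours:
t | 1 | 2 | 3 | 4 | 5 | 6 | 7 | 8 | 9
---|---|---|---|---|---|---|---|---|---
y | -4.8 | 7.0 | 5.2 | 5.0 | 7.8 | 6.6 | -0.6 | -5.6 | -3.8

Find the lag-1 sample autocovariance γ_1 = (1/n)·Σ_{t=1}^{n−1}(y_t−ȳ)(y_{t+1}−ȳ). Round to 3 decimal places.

9.896

Mean ȳ = (-4.8 + 7.0 + 5.2 + 5.0 + 7.8 + 6.6 − 0.6 − 5.6 − 3.8)/9 = 1.8667
Σ_{t=1}^{8}(y_t−ȳ)(y_{t+1}−ȳ) = 89.0622
γ_1 = 89.0622 / 9 = 9.896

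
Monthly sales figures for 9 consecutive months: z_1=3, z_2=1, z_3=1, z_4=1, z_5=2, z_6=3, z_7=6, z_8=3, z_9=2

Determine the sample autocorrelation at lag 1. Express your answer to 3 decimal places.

Mean z̄ = (3 + 1 + 1 + 1 + 2 + 3 + 6 + 3 + 2)/9 = 2.4444
Numerator Σ_{t=1}^{8}(z_t−z̄)(z_{t+1}−z̄) = 7.4691
Denominator Σ(z_t−z̄)² = 20.2222
r_1 = 7.4691 / 20.2222 = 0.369

0.369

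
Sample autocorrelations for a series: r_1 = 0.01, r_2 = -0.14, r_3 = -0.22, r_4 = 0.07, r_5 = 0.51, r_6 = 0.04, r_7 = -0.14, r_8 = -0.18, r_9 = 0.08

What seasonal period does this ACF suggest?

The largest autocorrelation is r_5 = 0.51; the remaining lags stay at or below 0.08.
The dominant spike at lag 5 indicates a seasonal period of 5.

5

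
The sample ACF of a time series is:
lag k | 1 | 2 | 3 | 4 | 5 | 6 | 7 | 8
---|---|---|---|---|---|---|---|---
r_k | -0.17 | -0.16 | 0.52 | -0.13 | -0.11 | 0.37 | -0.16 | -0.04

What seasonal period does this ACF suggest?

3

The largest autocorrelation is r_3 = 0.52, with a weaker echo at lag 6 (0.37); the remaining lags stay at or below -0.04.
The dominant spike at lag 3 indicates a seasonal period of 3.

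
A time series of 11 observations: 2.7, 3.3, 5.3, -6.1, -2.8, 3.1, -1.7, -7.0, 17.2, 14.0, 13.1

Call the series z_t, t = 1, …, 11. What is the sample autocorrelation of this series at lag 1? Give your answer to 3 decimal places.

0.308

Mean z̄ = (2.7 + 3.3 + 5.3 − 6.1 − 2.8 + 3.1 − 1.7 − 7.0 + 17.2 + 14.0 + 13.1)/11 = 3.7364
Numerator Σ_{t=1}^{10}(z_t−z̄)(z_{t+1}−z̄) = 204.4096
Denominator Σ(z_t−z̄)² = 662.7055
r_1 = 204.4096 / 662.7055 = 0.308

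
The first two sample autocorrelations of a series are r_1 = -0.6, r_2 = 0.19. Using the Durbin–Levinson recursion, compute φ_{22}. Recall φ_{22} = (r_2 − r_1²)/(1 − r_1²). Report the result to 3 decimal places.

-0.266

φ_{22} = (r_2 − r_1²) / (1 − r_1²)
r_1² = (-0.6)² = 0.36
Numerator = 0.19 − 0.3600 = -0.1700; denominator = 1 − 0.3600 = 0.6400
φ_{22} = -0.1700 / 0.6400 = -0.266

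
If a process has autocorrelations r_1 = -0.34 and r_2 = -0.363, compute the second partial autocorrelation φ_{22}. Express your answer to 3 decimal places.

φ_{22} = (r_2 − r_1²) / (1 − r_1²)
r_1² = (-0.34)² = 0.1156
Numerator = -0.363 − 0.1156 = -0.4786; denominator = 1 − 0.1156 = 0.8844
φ_{22} = -0.4786 / 0.8844 = -0.541

-0.541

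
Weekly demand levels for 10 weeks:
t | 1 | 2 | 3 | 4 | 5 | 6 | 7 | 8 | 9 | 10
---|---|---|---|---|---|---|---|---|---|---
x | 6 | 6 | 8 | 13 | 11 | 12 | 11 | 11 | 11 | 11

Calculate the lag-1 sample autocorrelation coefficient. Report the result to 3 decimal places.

0.519

Mean x̄ = (6 + 6 + 8 + 13 + 11 + 12 + 11 + 11 + 11 + 11)/10 = 10.0000
Numerator Σ_{t=1}^{9}(x_t−x̄)(x_{t+1}−x̄) = 28.0000
Denominator Σ(x_t−x̄)² = 54.0000
r_1 = 28.0000 / 54.0000 = 0.519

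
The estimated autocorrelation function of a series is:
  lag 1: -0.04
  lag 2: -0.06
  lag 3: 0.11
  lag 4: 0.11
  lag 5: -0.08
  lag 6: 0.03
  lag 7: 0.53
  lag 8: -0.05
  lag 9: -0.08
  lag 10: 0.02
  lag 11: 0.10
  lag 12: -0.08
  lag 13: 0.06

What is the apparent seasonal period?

7

The largest autocorrelation is r_7 = 0.53; the remaining lags stay at or below 0.11.
The dominant spike at lag 7 indicates a seasonal period of 7.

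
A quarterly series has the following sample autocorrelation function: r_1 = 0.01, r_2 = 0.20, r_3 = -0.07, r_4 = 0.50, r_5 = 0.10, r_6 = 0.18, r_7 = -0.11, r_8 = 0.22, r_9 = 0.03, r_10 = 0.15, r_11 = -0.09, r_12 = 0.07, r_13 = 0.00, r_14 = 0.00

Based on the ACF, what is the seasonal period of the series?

The largest autocorrelation is r_4 = 0.50, with a weaker echo at lag 8 (0.22); the remaining lags stay at or below 0.20.
The dominant spike at lag 4 indicates a seasonal period of 4.

4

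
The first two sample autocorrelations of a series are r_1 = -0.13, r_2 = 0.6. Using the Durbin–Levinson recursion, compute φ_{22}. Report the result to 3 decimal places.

0.593

φ_{22} = (r_2 − r_1²) / (1 − r_1²)
r_1² = (-0.13)² = 0.0169
Numerator = 0.6 − 0.0169 = 0.5831; denominator = 1 − 0.0169 = 0.9831
φ_{22} = 0.5831 / 0.9831 = 0.593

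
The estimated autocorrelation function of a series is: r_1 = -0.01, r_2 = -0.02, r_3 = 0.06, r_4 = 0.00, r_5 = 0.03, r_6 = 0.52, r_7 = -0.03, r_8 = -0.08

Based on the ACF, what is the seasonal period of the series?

6

The largest autocorrelation is r_6 = 0.52; the remaining lags stay at or below 0.06.
The dominant spike at lag 6 indicates a seasonal period of 6.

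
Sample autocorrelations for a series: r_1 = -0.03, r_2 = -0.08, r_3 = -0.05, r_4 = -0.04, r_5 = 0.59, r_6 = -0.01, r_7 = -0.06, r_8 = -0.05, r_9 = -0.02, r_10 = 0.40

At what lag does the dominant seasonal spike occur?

The largest autocorrelation is r_5 = 0.59, with a weaker echo at lag 10 (0.40); the remaining lags stay at or below -0.01.
The dominant spike at lag 5 indicates a seasonal period of 5.

5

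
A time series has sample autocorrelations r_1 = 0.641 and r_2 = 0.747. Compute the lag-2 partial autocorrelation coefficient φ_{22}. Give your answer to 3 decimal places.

0.571

φ_{22} = (r_2 − r_1²) / (1 − r_1²)
r_1² = (0.641)² = 0.410881
Numerator = 0.747 − 0.4109 = 0.3361; denominator = 1 − 0.4109 = 0.5891
φ_{22} = 0.3361 / 0.5891 = 0.571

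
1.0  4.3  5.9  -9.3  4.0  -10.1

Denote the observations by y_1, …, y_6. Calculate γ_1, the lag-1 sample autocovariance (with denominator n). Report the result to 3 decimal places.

Mean ȳ = (1.0 + 4.3 + 5.9 − 9.3 + 4.0 − 10.1)/6 = -0.7000
Deviations: 1.7000, 5.0000, 6.6000, -8.6000, 4.7000, -9.4000
Σ_{t=1}^{5}(y_t−ȳ)(y_{t+1}−ȳ) = -99.8600
γ_1 = -99.8600 / 6 = -16.643

-16.643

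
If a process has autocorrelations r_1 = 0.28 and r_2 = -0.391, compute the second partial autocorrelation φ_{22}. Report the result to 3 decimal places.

φ_{22} = (r_2 − r_1²) / (1 − r_1²)
r_1² = (0.28)² = 0.0784
Numerator = -0.391 − 0.0784 = -0.4694; denominator = 1 − 0.0784 = 0.9216
φ_{22} = -0.4694 / 0.9216 = -0.509

-0.509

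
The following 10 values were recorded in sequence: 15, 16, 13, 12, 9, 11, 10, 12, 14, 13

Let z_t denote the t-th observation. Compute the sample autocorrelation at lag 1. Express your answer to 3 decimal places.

Mean z̄ = (15 + 16 + 13 + 12 + 9 + 11 + 10 + 12 + 14 + 13)/10 = 12.5000
Numerator Σ_{t=1}^{9}(z_t−z̄)(z_{t+1}−z̄) = 22.2500
Denominator Σ(z_t−z̄)² = 42.5000
r_1 = 22.2500 / 42.5000 = 0.524

0.524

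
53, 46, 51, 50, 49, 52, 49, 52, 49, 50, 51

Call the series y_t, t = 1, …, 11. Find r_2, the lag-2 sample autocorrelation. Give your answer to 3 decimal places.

Mean ȳ = (53 + 46 + 51 + 50 + 49 + 52 + 49 + 52 + 49 + 50 + 51)/11 = 50.1818
Numerator Σ_{t=1}^{9}(y_t−ȳ)(y_{t+2}−ȳ) = 6.5702
Denominator Σ(y_t−ȳ)² = 37.6364
r_2 = 6.5702 / 37.6364 = 0.175

0.175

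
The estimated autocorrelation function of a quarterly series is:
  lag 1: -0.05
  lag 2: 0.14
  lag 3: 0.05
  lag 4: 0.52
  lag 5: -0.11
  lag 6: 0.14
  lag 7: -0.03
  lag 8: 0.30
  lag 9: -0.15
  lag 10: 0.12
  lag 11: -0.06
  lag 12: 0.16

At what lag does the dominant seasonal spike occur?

4

The largest autocorrelation is r_4 = 0.52, with weaker echoes at lags 8 (0.30) and 12 (0.16); the remaining lags stay at or below 0.14.
The dominant spike at lag 4 indicates a seasonal period of 4.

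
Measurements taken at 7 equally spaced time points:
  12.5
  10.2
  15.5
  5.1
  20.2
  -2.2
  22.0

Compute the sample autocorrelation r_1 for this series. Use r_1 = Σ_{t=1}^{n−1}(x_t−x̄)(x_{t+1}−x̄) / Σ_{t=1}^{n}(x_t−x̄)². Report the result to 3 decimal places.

Mean x̄ = (12.5 + 10.2 + 15.5 + 5.1 + 20.2 − 2.2 + 22.0)/7 = 11.9000
Deviations from mean: 0.6000, -1.7000, 3.6000, -6.8000, 8.3000, -14.1000, 10.1000
Σ(x_t−x̄)(x_{t+1}−x̄) = (-1.0200) + (-6.1200) + (-24.4800) + (-56.4400) + (-117.0300) + (-142.4100) = -347.5000
Denominator Σ(x_t−x̄)² = 432.1600
r_1 = -347.5000 / 432.1600 = -0.804

-0.804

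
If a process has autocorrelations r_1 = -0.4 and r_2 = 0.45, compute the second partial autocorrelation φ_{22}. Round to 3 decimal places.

φ_{22} = (r_2 − r_1²) / (1 − r_1²)
r_1² = (-0.4)² = 0.16
Numerator = 0.45 − 0.1600 = 0.2900; denominator = 1 − 0.1600 = 0.8400
φ_{22} = 0.2900 / 0.8400 = 0.345

0.345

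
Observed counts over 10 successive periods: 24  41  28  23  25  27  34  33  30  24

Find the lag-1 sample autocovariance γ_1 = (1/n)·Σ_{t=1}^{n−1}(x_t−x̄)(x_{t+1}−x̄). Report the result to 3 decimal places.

-2.411

Mean x̄ = (24 + 41 + 28 + 23 + 25 + 27 + 34 + 33 + 30 + 24)/10 = 28.9000
Σ_{t=1}^{9}(x_t−x̄)(x_{t+1}−x̄) = -24.1100
γ_1 = -24.1100 / 10 = -2.411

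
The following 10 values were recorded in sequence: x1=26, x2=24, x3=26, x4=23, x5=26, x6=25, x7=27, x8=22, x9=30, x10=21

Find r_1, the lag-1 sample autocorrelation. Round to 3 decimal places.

Mean x̄ = (26 + 24 + 26 + 23 + 26 + 25 + 27 + 22 + 30 + 21)/10 = 25.0000
Numerator Σ_{t=1}^{9}(x_t−x̄)(x_{t+1}−x̄) = -47.0000
Denominator Σ(x_t−x̄)² = 62.0000
r_1 = -47.0000 / 62.0000 = -0.758

-0.758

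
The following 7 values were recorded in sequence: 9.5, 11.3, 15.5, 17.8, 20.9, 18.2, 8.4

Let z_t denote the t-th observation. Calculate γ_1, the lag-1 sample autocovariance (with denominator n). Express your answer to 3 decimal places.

Mean z̄ = (9.5 + 11.3 + 15.5 + 17.8 + 20.9 + 18.2 + 8.4)/7 = 14.5143
Deviations: -5.0143, -3.2143, 0.9857, 3.2857, 6.3857, 3.6857, -6.1143
Σ_{t=1}^{6}(z_t−z̄)(z_{t+1}−z̄) = 38.1698
γ_1 = 38.1698 / 7 = 5.453

5.453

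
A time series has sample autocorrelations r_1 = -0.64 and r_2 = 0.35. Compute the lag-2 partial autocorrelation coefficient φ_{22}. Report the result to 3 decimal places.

φ_{22} = (r_2 − r_1²) / (1 − r_1²)
r_1² = (-0.64)² = 0.4096
Numerator = 0.35 − 0.4096 = -0.0596; denominator = 1 − 0.4096 = 0.5904
φ_{22} = -0.0596 / 0.5904 = -0.101

-0.101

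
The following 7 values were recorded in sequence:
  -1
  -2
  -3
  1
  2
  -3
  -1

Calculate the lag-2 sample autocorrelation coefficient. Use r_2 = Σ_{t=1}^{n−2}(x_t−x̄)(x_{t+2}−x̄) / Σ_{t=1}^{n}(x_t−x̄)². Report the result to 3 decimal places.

Mean x̄ = (-1 − 2 − 3 + 1 + 2 − 3 − 1)/7 = -1.0000
Deviations from mean: 0.0000, -1.0000, -2.0000, 2.0000, 3.0000, -2.0000, 0.0000
Numerator Σ_{t=1}^{5}(x_t−x̄)(x_{t+2}−x̄) = -12.0000
Denominator Σ(x_t−x̄)² = 22.0000
r_2 = -12.0000 / 22.0000 = -0.545

-0.545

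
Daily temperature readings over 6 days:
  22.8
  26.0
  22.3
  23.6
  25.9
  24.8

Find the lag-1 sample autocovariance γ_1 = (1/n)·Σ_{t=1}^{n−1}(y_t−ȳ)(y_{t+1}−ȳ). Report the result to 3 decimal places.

-0.806

Mean ȳ = (22.8 + 26.0 + 22.3 + 23.6 + 25.9 + 24.8)/6 = 24.2333
Deviations: -1.4333, 1.7667, -1.9333, -0.6333, 1.6667, 0.5667
Σ_{t=1}^{5}(y_t−ȳ)(y_{t+1}−ȳ) = -4.8344
γ_1 = -4.8344 / 6 = -0.806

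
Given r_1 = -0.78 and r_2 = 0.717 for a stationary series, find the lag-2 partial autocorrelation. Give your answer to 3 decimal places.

0.277

φ_{22} = (r_2 − r_1²) / (1 − r_1²)
r_1² = (-0.78)² = 0.6084
Numerator = 0.717 − 0.6084 = 0.1086; denominator = 1 − 0.6084 = 0.3916
φ_{22} = 0.1086 / 0.3916 = 0.277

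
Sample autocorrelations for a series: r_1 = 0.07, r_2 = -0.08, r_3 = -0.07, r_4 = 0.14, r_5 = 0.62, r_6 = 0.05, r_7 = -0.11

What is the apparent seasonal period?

5

The largest autocorrelation is r_5 = 0.62; the remaining lags stay at or below 0.14.
The dominant spike at lag 5 indicates a seasonal period of 5.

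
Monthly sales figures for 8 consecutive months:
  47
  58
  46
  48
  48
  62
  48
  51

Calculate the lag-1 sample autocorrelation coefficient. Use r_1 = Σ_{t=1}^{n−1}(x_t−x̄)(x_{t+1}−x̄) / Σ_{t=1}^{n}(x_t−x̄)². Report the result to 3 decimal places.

-0.441

Mean x̄ = (47 + 58 + 46 + 48 + 48 + 62 + 48 + 51)/8 = 51.0000
Deviations from mean: -4.0000, 7.0000, -5.0000, -3.0000, -3.0000, 11.0000, -3.0000, 0.0000
Σ(x_t−x̄)(x_{t+1}−x̄) = (-28.0000) + (-35.0000) + (15.0000) + (9.0000) + (-33.0000) + (-33.0000) + (0.0000) = -105.0000
Denominator Σ(x_t−x̄)² = 238.0000
r_1 = -105.0000 / 238.0000 = -0.441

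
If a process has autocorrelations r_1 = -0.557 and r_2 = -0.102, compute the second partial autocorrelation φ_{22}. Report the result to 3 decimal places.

φ_{22} = (r_2 − r_1²) / (1 − r_1²)
r_1² = (-0.557)² = 0.310249
Numerator = -0.102 − 0.3102 = -0.4122; denominator = 1 − 0.3102 = 0.6898
φ_{22} = -0.4122 / 0.6898 = -0.598

-0.598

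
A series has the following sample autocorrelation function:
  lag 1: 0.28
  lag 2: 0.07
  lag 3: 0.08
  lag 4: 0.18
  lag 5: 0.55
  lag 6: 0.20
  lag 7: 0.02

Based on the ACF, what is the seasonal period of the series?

The largest autocorrelation is r_5 = 0.55; the remaining lags stay at or below 0.28. The elevated value at lag 1 (0.28), dropping to 0.07 at lag 2, reflects decaying short-term dependence rather than seasonality.
The dominant spike at lag 5 indicates a seasonal period of 5.

5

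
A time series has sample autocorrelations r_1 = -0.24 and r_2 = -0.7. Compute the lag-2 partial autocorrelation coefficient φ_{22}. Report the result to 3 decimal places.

φ_{22} = (r_2 − r_1²) / (1 − r_1²)
r_1² = (-0.24)² = 0.0576
Numerator = -0.7 − 0.0576 = -0.7576; denominator = 1 − 0.0576 = 0.9424
φ_{22} = -0.7576 / 0.9424 = -0.804

-0.804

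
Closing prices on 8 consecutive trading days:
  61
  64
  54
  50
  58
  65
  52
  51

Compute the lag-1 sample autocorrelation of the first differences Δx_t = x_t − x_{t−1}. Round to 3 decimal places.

-0.160

First differences Δx: 3, -10, -4, 8, 7, -13, -1
Mean of differences = -1.4286
Numerator Σ(Δx_t−Δx̄)(Δx_{t+1}−Δx̄) = -63.1837
Denominator Σ(Δx_t−Δx̄)² = 393.7143
r_1(Δx) = -63.1837 / 393.7143 = -0.160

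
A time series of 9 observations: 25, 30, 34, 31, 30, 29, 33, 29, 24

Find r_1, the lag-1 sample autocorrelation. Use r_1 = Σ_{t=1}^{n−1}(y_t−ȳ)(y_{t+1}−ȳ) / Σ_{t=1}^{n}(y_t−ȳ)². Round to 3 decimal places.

0.081

Mean ȳ = (25 + 30 + 34 + 31 + 30 + 29 + 33 + 29 + 24)/9 = 29.4444
Numerator Σ_{t=1}^{8}(y_t−ȳ)(y_{t+1}−ȳ) = 7.0247
Denominator Σ(y_t−ȳ)² = 86.2222
r_1 = 7.0247 / 86.2222 = 0.081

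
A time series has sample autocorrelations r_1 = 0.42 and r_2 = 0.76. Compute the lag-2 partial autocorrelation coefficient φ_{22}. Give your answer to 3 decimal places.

φ_{22} = (r_2 − r_1²) / (1 − r_1²)
r_1² = (0.42)² = 0.1764
Numerator = 0.76 − 0.1764 = 0.5836; denominator = 1 − 0.1764 = 0.8236
φ_{22} = 0.5836 / 0.8236 = 0.709

0.709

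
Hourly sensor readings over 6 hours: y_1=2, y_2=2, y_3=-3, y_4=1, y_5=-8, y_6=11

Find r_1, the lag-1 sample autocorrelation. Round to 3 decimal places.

-0.478

Mean ȳ = (2 + 2 − 3 + 1 − 8 + 11)/6 = 0.8333
Numerator Σ_{t=1}^{5}(y_t−ȳ)(y_{t+1}−ȳ) = -95.0278
Denominator Σ(y_t−ȳ)² = 198.8333
r_1 = -95.0278 / 198.8333 = -0.478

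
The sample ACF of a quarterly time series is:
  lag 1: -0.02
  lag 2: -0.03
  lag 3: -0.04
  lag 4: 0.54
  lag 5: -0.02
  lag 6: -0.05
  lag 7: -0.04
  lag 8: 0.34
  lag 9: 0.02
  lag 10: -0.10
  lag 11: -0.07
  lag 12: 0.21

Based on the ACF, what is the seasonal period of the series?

4

The largest autocorrelation is r_4 = 0.54, with weaker echoes at lags 8 (0.34) and 12 (0.21); the remaining lags stay at or below 0.02.
The dominant spike at lag 4 indicates a seasonal period of 4.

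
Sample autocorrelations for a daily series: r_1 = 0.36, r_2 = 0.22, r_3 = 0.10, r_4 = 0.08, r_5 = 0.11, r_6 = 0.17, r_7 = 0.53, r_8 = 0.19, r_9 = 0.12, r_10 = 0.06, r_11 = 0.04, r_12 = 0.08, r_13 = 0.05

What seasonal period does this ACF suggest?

7

The largest autocorrelation is r_7 = 0.53; the remaining lags stay at or below 0.36. The elevated value at lag 1 (0.36), dropping to 0.22 at lag 2, reflects decaying short-term dependence rather than seasonality.
The dominant spike at lag 7 indicates a seasonal period of 7.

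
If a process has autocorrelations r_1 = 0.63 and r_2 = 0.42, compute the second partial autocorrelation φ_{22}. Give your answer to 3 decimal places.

φ_{22} = (r_2 − r_1²) / (1 − r_1²)
r_1² = (0.63)² = 0.3969
Numerator = 0.42 − 0.3969 = 0.0231; denominator = 1 − 0.3969 = 0.6031
φ_{22} = 0.0231 / 0.6031 = 0.038

0.038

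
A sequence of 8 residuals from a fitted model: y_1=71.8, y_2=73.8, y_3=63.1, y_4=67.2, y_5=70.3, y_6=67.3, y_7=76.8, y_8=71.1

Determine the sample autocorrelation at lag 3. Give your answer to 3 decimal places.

Mean ȳ = (71.8 + 73.8 + 63.1 + 67.2 + 70.3 + 67.3 + 76.8 + 71.1)/8 = 70.1750
Σ(y_t−ȳ)(y_{t+3}−ȳ) = (-4.8344) + (0.4531) + (20.3406) + (-19.7094) + (0.1156) = -3.6344
Denominator Σ(y_t−ȳ)² = 127.7150
r_3 = -3.6344 / 127.7150 = -0.028

-0.028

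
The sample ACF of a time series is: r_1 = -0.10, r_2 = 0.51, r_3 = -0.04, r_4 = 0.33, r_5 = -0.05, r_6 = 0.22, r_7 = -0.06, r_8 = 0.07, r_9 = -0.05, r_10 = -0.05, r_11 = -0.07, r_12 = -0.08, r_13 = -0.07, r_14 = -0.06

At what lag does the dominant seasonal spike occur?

2

The largest autocorrelation is r_2 = 0.51, with weaker echoes at lags 4 (0.33) and 6 (0.22); the remaining lags stay at or below 0.07.
The dominant spike at lag 2 indicates a seasonal period of 2.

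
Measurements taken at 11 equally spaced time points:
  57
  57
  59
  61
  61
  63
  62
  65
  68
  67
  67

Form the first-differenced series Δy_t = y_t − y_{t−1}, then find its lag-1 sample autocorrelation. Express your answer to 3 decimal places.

-0.273

First differences Δy: 0, 2, 2, 0, 2, -1, 3, 3, -1, 0
Mean of differences = 1.0000
Numerator Σ(Δy_t−Δȳ)(Δy_{t+1}−Δȳ) = -6.0000
Denominator Σ(Δy_t−Δȳ)² = 22.0000
r_1(Δy) = -6.0000 / 22.0000 = -0.273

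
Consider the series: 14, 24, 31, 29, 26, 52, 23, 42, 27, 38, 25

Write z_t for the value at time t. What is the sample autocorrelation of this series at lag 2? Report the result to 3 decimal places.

Mean z̄ = (14 + 24 + 31 + 29 + 26 + 52 + 23 + 42 + 27 + 38 + 25)/11 = 30.0909
Numerator Σ_{t=1}^{9}(z_t−z̄)(z_{t+2}−z̄) = 386.1653
Denominator Σ(z_t−z̄)² = 1084.9091
r_2 = 386.1653 / 1084.9091 = 0.356

0.356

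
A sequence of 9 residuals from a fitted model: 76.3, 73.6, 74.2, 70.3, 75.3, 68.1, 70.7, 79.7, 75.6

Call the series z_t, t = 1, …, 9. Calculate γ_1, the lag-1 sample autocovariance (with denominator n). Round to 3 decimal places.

Mean z̄ = (76.3 + 73.6 + 74.2 + 70.3 + 75.3 + 68.1 + 70.7 + 79.7 + 75.6)/9 = 73.7556
Σ_{t=1}^{8}(z_t−z̄)(z_{t+1}−z̄) = -5.9909
γ_1 = -5.9909 / 9 = -0.666

-0.666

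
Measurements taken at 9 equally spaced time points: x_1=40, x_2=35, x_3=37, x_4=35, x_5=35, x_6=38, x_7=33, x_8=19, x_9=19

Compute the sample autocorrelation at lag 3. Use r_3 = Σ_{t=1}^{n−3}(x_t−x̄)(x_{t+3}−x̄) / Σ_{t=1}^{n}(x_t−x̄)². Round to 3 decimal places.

-0.113

Mean x̄ = (40 + 35 + 37 + 35 + 35 + 38 + 33 + 19 + 19)/9 = 32.3333
Numerator Σ_{t=1}^{6}(x_t−x̄)(x_{t+3}−x̄) = -55.3333
Denominator Σ(x_t−x̄)² = 490.0000
r_3 = -55.3333 / 490.0000 = -0.113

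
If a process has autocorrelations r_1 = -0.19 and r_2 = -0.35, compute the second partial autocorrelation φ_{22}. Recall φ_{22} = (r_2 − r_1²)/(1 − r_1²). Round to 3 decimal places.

-0.401

φ_{22} = (r_2 − r_1²) / (1 − r_1²)
r_1² = (-0.19)² = 0.0361
Numerator = -0.35 − 0.0361 = -0.3861; denominator = 1 − 0.0361 = 0.9639
φ_{22} = -0.3861 / 0.9639 = -0.401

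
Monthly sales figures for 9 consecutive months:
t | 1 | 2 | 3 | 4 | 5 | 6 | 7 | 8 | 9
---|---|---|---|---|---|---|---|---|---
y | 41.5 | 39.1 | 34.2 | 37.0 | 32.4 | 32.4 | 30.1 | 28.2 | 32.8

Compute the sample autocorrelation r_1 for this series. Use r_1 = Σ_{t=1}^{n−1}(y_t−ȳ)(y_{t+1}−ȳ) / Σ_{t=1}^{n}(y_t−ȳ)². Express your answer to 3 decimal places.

Mean ȳ = (41.5 + 39.1 + 34.2 + 37.0 + 32.4 + 32.4 + 30.1 + 28.2 + 32.8)/9 = 34.1889
Numerator Σ_{t=1}^{8}(y_t−ȳ)(y_{t+1}−ȳ) = 74.2832
Denominator Σ(y_t−ȳ)² = 146.3889
r_1 = 74.2832 / 146.3889 = 0.507

0.507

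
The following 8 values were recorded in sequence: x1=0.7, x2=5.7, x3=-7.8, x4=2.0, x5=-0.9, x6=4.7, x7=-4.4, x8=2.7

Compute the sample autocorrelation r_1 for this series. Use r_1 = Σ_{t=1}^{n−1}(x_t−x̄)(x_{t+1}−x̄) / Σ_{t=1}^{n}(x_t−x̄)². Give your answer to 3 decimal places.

Mean x̄ = (0.7 + 5.7 − 7.8 + 2.0 − 0.9 + 4.7 − 4.4 + 2.7)/8 = 0.3375
Deviations from mean: 0.3625, 5.3625, -8.1375, 1.6625, -1.2375, 4.3625, -4.7375, 2.3625
Σ(x_t−x̄)(x_{t+1}−x̄) = (1.9439) + (-43.6373) + (-13.5286) + (-2.0573) + (-5.3986) + (-20.6673) + (-11.1923) = -94.5377
Denominator Σ(x_t−x̄)² = 146.4588
r_1 = -94.5377 / 146.4588 = -0.645

-0.645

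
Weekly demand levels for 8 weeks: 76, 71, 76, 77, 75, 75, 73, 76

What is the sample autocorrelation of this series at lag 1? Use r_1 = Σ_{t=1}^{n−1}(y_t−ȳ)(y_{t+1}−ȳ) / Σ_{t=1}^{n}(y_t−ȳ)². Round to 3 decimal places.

Mean ȳ = (76 + 71 + 76 + 77 + 75 + 75 + 73 + 76)/8 = 74.8750
Σ(y_t−ȳ)(y_{t+1}−ȳ) = (-4.3594) + (-4.3594) + (2.3906) + (0.2656) + (0.0156) + (-0.2344) + (-2.1094) = -8.3906
Denominator Σ(y_t−ȳ)² = 26.8750
r_1 = -8.3906 / 26.8750 = -0.312

-0.312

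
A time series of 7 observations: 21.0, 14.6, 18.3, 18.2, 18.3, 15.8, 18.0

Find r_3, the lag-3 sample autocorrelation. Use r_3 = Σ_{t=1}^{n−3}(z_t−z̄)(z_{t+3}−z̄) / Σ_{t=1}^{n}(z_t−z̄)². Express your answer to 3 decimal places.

Mean z̄ = (21.0 + 14.6 + 18.3 + 18.2 + 18.3 + 15.8 + 18.0)/7 = 17.7429
Deviations from mean: 3.2571, -3.1429, 0.5571, 0.4571, 0.5571, -1.9429, 0.2571
Numerator Σ_{t=1}^{4}(z_t−z̄)(z_{t+3}−z̄) = -1.2269
Denominator Σ(z_t−z̄)² = 25.1571
r_3 = -1.2269 / 25.1571 = -0.049

-0.049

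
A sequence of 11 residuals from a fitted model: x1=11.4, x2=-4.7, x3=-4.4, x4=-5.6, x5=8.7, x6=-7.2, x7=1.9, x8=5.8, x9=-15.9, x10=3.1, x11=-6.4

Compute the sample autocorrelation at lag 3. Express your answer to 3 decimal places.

0.076

Mean x̄ = (11.4 − 4.7 − 4.4 − 5.6 + 8.7 − 7.2 + 1.9 + 5.8 − 15.9 + 3.1 − 6.4)/11 = -1.2091
Numerator Σ_{t=1}^{8}(x_t−x̄)(x_{t+3}−x̄) = 49.9870
Denominator Σ(x_t−x̄)² = 654.8491
r_3 = 49.9870 / 654.8491 = 0.076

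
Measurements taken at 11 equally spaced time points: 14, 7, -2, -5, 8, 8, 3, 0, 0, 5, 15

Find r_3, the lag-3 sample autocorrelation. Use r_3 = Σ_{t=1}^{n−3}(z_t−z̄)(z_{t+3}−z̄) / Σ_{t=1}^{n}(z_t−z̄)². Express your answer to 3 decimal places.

Mean z̄ = (14 + 7 − 2 − 5 + 8 + 8 + 3 + 0 + 0 + 5 + 15)/11 = 4.8182
Numerator Σ_{t=1}^{8}(z_t−z̄)(z_{t+3}−z̄) = -167.0992
Denominator Σ(z_t−z̄)² = 405.6364
r_3 = -167.0992 / 405.6364 = -0.412

-0.412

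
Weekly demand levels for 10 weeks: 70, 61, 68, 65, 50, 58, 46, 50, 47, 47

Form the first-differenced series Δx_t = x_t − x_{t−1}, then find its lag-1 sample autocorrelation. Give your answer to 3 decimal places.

-0.664

First differences Δx: -9, 7, -3, -15, 8, -12, 4, -3, 0
Mean of differences = -2.5556
Numerator Σ(Δx_t−Δx̄)(Δx_{t+1}−Δx̄) = -357.3086
Denominator Σ(Δx_t−Δx̄)² = 538.2222
r_1(Δx) = -357.3086 / 538.2222 = -0.664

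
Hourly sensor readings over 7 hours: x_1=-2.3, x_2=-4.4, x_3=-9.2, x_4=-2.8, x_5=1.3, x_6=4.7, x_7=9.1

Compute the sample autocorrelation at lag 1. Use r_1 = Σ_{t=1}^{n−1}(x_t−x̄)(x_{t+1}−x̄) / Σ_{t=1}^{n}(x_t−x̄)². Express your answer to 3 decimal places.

0.523

Mean x̄ = (-2.3 − 4.4 − 9.2 − 2.8 + 1.3 + 4.7 + 9.1)/7 = -0.5143
Deviations from mean: -1.7857, -3.8857, -8.6857, -2.2857, 1.8143, 5.2143, 9.6143
Numerator Σ_{t=1}^{6}(x_t−x̄)(x_{t+1}−x̄) = 115.9869
Denominator Σ(x_t−x̄)² = 221.8686
r_1 = 115.9869 / 221.8686 = 0.523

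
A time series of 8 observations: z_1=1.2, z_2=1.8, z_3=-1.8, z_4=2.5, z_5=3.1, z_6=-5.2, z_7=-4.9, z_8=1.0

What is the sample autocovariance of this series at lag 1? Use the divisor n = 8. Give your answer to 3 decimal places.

0.657

Mean z̄ = (1.2 + 1.8 − 1.8 + 2.5 + 3.1 − 5.2 − 4.9 + 1.0)/8 = -0.2875
Σ_{t=1}^{7}(z_t−z̄)(z_{t+1}−z̄) = 5.2536
γ_1 = 5.2536 / 8 = 0.657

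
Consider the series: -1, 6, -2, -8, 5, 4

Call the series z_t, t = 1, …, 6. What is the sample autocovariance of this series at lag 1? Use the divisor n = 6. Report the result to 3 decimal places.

-3.852

Mean z̄ = (-1 + 6 − 2 − 8 + 5 + 4)/6 = 0.6667
Σ_{t=1}^{5}(z_t−z̄)(z_{t+1}−z̄) = -23.1111
γ_1 = -23.1111 / 6 = -3.852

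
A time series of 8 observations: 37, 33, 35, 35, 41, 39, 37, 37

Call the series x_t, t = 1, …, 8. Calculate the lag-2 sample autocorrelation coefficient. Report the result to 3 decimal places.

-0.083

Mean x̄ = (37 + 33 + 35 + 35 + 41 + 39 + 37 + 37)/8 = 36.7500
Deviations from mean: 0.2500, -3.7500, -1.7500, -1.7500, 4.2500, 2.2500, 0.2500, 0.2500
Σ(x_t−x̄)(x_{t+2}−x̄) = (-0.4375) + (6.5625) + (-7.4375) + (-3.9375) + (1.0625) + (0.5625) = -3.6250
Denominator Σ(x_t−x̄)² = 43.5000
r_2 = -3.6250 / 43.5000 = -0.083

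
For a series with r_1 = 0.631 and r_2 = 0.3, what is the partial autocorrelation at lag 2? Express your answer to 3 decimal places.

φ_{22} = (r_2 − r_1²) / (1 − r_1²)
r_1² = (0.631)² = 0.398161
Numerator = 0.3 − 0.3982 = -0.0982; denominator = 1 − 0.3982 = 0.6018
φ_{22} = -0.0982 / 0.6018 = -0.163

-0.163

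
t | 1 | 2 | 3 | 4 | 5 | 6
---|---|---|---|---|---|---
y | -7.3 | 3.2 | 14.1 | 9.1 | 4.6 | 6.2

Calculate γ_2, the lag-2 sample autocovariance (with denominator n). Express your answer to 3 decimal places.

Mean ȳ = (-7.3 + 3.2 + 14.1 + 9.1 + 4.6 + 6.2)/6 = 4.9833
Deviations: -12.2833, -1.7833, 9.1167, 4.1167, -0.3833, 1.2167
Σ_{t=1}^{4}(y_t−ȳ)(y_{t+2}−ȳ) = -117.8106
γ_2 = -117.8106 / 6 = -19.635

-19.635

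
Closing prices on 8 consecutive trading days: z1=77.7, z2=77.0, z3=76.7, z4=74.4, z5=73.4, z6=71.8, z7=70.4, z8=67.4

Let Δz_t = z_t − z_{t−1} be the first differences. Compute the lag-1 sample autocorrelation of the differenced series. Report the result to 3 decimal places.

First differences Δz: -0.7, -0.3, -2.3, -1.0, -1.6, -1.4, -3.0
Mean of differences = -1.4714
Numerator Σ(Δz_t−Δz̄)(Δz_{t+1}−Δz̄) = -0.6365
Denominator Σ(Δz_t−Δz̄)² = 5.2343
r_1(Δz) = -0.6365 / 5.2343 = -0.122

-0.122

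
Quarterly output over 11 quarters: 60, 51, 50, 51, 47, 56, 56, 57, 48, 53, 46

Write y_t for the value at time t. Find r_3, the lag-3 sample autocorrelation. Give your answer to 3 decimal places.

Mean ȳ = (60 + 51 + 50 + 51 + 47 + 56 + 56 + 57 + 48 + 53 + 46)/11 = 52.2727
Numerator Σ_{t=1}^{8}(y_t−ȳ)(y_{t+3}−ȳ) = -84.1322
Denominator Σ(y_t−ȳ)² = 204.1818
r_3 = -84.1322 / 204.1818 = -0.412

-0.412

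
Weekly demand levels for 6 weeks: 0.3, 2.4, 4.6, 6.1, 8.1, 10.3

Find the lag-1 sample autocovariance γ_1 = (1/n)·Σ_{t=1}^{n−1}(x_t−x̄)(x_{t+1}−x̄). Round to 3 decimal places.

5.368

Mean x̄ = (0.3 + 2.4 + 4.6 + 6.1 + 8.1 + 10.3)/6 = 5.3000
Σ_{t=1}^{5}(x_t−x̄)(x_{t+1}−x̄) = 32.2100
γ_1 = 32.2100 / 6 = 5.368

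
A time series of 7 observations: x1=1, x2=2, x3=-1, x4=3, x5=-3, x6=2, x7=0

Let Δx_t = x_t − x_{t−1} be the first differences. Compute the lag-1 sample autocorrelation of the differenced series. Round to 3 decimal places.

-0.870

First differences Δx: 1, -3, 4, -6, 5, -2
Mean of differences = -0.1667
Numerator Σ(Δx_t−Δx̄)(Δx_{t+1}−Δx̄) = -79.0278
Denominator Σ(Δx_t−Δx̄)² = 90.8333
r_1(Δx) = -79.0278 / 90.8333 = -0.870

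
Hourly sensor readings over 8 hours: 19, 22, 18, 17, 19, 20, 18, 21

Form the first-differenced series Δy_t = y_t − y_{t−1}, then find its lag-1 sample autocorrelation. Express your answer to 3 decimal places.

-0.344

First differences Δy: 3, -4, -1, 2, 1, -2, 3
Mean of differences = 0.2857
Numerator Σ(Δy_t−Δȳ)(Δy_{t+1}−Δȳ) = -14.9388
Denominator Σ(Δy_t−Δȳ)² = 43.4286
r_1(Δy) = -14.9388 / 43.4286 = -0.344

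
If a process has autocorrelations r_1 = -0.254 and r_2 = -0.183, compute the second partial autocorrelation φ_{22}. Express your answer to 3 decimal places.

φ_{22} = (r_2 − r_1²) / (1 − r_1²)
r_1² = (-0.254)² = 0.064516
Numerator = -0.183 − 0.0645 = -0.2475; denominator = 1 − 0.0645 = 0.9355
φ_{22} = -0.2475 / 0.9355 = -0.265

-0.265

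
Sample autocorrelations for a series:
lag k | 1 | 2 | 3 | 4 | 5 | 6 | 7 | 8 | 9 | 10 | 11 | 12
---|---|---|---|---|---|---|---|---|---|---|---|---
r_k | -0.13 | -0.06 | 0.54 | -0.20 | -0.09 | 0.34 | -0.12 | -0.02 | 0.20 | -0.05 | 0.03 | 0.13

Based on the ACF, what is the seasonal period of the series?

3

The largest autocorrelation is r_3 = 0.54, with weaker echoes at lags 6 (0.34) and 9 (0.20); the remaining lags stay at or below 0.13.
The dominant spike at lag 3 indicates a seasonal period of 3.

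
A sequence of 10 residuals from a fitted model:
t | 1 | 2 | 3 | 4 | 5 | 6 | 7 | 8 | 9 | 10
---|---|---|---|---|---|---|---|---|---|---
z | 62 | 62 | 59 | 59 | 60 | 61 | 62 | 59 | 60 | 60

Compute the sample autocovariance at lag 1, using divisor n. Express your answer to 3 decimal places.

0.204

Mean z̄ = (62 + 62 + 59 + 59 + 60 + 61 + 62 + 59 + 60 + 60)/10 = 60.4000
Σ_{t=1}^{9}(z_t−z̄)(z_{t+1}−z̄) = 2.0400
γ_1 = 2.0400 / 10 = 0.204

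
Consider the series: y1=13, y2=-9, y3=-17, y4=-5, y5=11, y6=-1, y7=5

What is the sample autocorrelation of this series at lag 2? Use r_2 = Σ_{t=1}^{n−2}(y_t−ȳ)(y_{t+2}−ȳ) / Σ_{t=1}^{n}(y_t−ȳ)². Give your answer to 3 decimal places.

-0.434

Mean ȳ = (13 − 9 − 17 − 5 + 11 − 1 + 5)/7 = -0.4286
Deviations from mean: 13.4286, -8.5714, -16.5714, -4.5714, 11.4286, -0.5714, 5.4286
Σ(y_t−ȳ)(y_{t+2}−ȳ) = (-222.5306) + (39.1837) + (-189.3878) + (2.6122) + (62.0408) = -308.0816
Denominator Σ(y_t−ȳ)² = 709.7143
r_2 = -308.0816 / 709.7143 = -0.434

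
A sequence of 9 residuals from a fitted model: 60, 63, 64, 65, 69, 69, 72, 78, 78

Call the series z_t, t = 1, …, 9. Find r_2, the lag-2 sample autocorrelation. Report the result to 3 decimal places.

0.286

Mean z̄ = (60 + 63 + 64 + 65 + 69 + 69 + 72 + 78 + 78)/9 = 68.6667
Numerator Σ_{t=1}^{7}(z_t−z̄)(z_{t+2}−z̄) = 93.7778
Denominator Σ(z_t−z̄)² = 328.0000
r_2 = 93.7778 / 328.0000 = 0.286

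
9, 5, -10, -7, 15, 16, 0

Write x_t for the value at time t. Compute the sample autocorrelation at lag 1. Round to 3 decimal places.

Mean x̄ = (9 + 5 − 10 − 7 + 15 + 16 + 0)/7 = 4.0000
Deviations from mean: 5.0000, 1.0000, -14.0000, -11.0000, 11.0000, 12.0000, -4.0000
Σ(x_t−x̄)(x_{t+1}−x̄) = (5.0000) + (-14.0000) + (154.0000) + (-121.0000) + (132.0000) + (-48.0000) = 108.0000
Denominator Σ(x_t−x̄)² = 624.0000
r_1 = 108.0000 / 624.0000 = 0.173

0.173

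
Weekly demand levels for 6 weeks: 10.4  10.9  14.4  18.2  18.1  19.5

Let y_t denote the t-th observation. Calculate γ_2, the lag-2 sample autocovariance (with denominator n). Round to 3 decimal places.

Mean ȳ = (10.4 + 10.9 + 14.4 + 18.2 + 18.1 + 19.5)/6 = 15.2500
Deviations: -4.8500, -4.3500, -0.8500, 2.9500, 2.8500, 4.2500
Σ_{t=1}^{4}(y_t−ȳ)(y_{t+2}−ȳ) = 1.4050
γ_2 = 1.4050 / 6 = 0.234

0.234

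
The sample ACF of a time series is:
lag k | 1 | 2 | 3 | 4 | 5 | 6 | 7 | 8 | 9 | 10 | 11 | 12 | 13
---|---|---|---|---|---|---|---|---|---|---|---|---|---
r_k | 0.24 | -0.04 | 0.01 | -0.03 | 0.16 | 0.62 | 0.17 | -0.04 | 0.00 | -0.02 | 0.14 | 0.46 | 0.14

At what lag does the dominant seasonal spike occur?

6

The largest autocorrelation is r_6 = 0.62, with a weaker echo at lag 12 (0.46); the remaining lags stay at or below 0.24.
The dominant spike at lag 6 indicates a seasonal period of 6.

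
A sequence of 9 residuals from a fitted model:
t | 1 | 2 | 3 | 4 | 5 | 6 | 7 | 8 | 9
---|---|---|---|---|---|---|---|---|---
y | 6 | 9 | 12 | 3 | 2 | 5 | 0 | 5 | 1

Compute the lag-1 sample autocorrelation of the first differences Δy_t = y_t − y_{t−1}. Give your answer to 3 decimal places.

First differences Δy: 3, 3, -9, -1, 3, -5, 5, -4
Mean of differences = -0.6250
Numerator Σ(Δy_t−Δȳ)(Δy_{t+1}−Δȳ) = -74.8906
Denominator Σ(Δy_t−Δȳ)² = 171.8750
r_1(Δy) = -74.8906 / 171.8750 = -0.436

-0.436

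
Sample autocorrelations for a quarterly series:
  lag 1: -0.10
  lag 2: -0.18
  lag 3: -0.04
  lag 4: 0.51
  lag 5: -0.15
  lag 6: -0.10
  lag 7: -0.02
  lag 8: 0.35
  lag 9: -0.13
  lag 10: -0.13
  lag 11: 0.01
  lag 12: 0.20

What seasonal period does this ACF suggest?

The largest autocorrelation is r_4 = 0.51, with weaker echoes at lags 8 (0.35) and 12 (0.20); the remaining lags stay at or below 0.01.
The dominant spike at lag 4 indicates a seasonal period of 4.

4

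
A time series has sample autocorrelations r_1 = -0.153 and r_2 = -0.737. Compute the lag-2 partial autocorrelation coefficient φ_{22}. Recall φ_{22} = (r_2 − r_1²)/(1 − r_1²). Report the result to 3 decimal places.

-0.779

φ_{22} = (r_2 − r_1²) / (1 − r_1²)
r_1² = (-0.153)² = 0.023409
Numerator = -0.737 − 0.0234 = -0.7604; denominator = 1 − 0.0234 = 0.9766
φ_{22} = -0.7604 / 0.9766 = -0.779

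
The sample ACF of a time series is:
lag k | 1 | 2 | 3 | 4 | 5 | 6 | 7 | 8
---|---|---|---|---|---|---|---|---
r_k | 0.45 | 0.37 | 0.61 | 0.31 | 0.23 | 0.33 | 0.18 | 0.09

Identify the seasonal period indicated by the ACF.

The largest autocorrelation is r_3 = 0.61; the remaining lags stay at or below 0.45. The elevated value at lag 1 (0.45), dropping to 0.37 at lag 2, reflects decaying short-term dependence rather than seasonality.
The dominant spike at lag 3 indicates a seasonal period of 3.

3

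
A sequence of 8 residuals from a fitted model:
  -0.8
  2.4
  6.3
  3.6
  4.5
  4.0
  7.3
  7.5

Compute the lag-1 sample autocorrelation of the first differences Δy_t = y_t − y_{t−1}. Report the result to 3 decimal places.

-0.262

First differences Δy: 3.2, 3.9, -2.7, 0.9, -0.5, 3.3, 0.2
Mean of differences = 1.1857
Numerator Σ(Δy_t−Δȳ)(Δy_{t+1}−Δȳ) = -9.1359
Denominator Σ(Δy_t−Δȳ)² = 34.8886
r_1(Δy) = -9.1359 / 34.8886 = -0.262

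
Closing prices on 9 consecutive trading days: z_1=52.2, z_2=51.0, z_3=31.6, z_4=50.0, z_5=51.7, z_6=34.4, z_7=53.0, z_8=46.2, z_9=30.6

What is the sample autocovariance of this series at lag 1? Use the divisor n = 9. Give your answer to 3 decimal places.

Mean z̄ = (52.2 + 51.0 + 31.6 + 50.0 + 51.7 + 34.4 + 53.0 + 46.2 + 30.6)/9 = 44.5222
Σ_{t=1}^{8}(z_t−z̄)(z_{t+1}−z̄) = -233.0427
γ_1 = -233.0427 / 9 = -25.894

-25.894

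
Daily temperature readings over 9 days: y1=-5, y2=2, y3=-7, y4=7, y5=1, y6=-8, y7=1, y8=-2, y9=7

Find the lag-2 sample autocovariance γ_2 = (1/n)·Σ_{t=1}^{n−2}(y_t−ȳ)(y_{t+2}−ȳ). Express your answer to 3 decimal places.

Mean ȳ = (-5 + 2 − 7 + 7 + 1 − 8 + 1 − 2 + 7)/9 = -0.4444
Σ_{t=1}^{7}(y_t−ȳ)(y_{t+2}−ȳ) = 6.9383
γ_2 = 6.9383 / 9 = 0.771

0.771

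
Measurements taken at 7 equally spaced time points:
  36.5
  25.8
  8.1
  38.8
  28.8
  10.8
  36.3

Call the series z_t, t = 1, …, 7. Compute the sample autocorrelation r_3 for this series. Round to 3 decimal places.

0.567

Mean z̄ = (36.5 + 25.8 + 8.1 + 38.8 + 28.8 + 10.8 + 36.3)/7 = 26.4429
Numerator Σ_{t=1}^{4}(z_t−z̄)(z_{t+3}−z̄) = 531.5031
Denominator Σ(z_t−z̄)² = 938.1371
r_3 = 531.5031 / 938.1371 = 0.567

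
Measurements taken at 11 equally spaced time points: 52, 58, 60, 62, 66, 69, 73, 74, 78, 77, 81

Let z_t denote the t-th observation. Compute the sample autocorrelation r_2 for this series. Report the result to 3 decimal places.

0.490

Mean z̄ = (52 + 58 + 60 + 62 + 66 + 69 + 73 + 74 + 78 + 77 + 81)/11 = 68.1818
Numerator Σ_{t=1}^{9}(z_t−z̄)(z_{t+2}−z̄) = 426.8430
Denominator Σ(z_t−z̄)² = 871.6364
r_2 = 426.8430 / 871.6364 = 0.490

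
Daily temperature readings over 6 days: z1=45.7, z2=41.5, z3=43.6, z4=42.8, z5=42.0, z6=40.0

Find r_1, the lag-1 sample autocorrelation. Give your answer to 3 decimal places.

-0.151

Mean z̄ = (45.7 + 41.5 + 43.6 + 42.8 + 42.0 + 40.0)/6 = 42.6000
Deviations from mean: 3.1000, -1.1000, 1.0000, 0.2000, -0.6000, -2.6000
Numerator Σ_{t=1}^{5}(z_t−z̄)(z_{t+1}−z̄) = -2.8700
Denominator Σ(z_t−z̄)² = 18.9800
r_1 = -2.8700 / 18.9800 = -0.151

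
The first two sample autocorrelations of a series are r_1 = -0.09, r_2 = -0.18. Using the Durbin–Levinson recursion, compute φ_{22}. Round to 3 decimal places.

φ_{22} = (r_2 − r_1²) / (1 − r_1²)
r_1² = (-0.09)² = 0.0081
Numerator = -0.18 − 0.0081 = -0.1881; denominator = 1 − 0.0081 = 0.9919
φ_{22} = -0.1881 / 0.9919 = -0.190

-0.190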